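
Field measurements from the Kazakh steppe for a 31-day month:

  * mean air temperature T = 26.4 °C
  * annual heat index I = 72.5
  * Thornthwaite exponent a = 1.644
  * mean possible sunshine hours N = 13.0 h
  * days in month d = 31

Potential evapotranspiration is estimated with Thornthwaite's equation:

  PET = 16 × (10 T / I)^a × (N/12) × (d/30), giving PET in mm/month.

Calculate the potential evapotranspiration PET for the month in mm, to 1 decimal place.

10T/I = 10 × 26.4 / 72.5 = 3.6414
(10T/I)^a = 3.6414^1.644 = 8.3700
Uncorrected PET = 16 × 8.3700 = 133.920 mm
Correction = (N/12)(d/30) = (13.0/12)(31/30) = 1.1194
PET = 133.920 × 1.1194 = 149.910 mm/month

149.9 mm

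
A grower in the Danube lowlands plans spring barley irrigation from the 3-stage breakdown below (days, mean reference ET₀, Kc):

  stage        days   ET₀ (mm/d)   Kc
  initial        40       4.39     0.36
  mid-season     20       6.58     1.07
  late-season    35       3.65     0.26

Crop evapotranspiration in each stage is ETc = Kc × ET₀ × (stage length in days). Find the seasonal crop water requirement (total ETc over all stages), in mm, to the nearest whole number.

initial: 0.36 × 4.39 × 40 = 63.22 mm
mid-season: 1.07 × 6.58 × 20 = 140.81 mm
late-season: 0.26 × 3.65 × 35 = 33.22 mm
Seasonal total = 237.25 mm

237 mm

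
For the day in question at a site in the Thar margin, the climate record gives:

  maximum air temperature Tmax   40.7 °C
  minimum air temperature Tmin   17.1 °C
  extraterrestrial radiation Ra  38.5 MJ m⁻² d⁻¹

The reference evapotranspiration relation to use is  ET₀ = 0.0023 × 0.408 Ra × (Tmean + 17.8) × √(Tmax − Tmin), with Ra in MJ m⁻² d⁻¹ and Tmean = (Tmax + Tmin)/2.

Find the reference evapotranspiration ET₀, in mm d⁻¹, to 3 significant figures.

8.20 mm d⁻¹

Tmean = (40.7 + 17.1)/2 = 28.90 °C
0.408 Ra = 0.408 × 38.5 = 15.7080 mm/d equivalent
ET₀ = 0.0023 × 15.7080 × (28.90 + 17.8) × √23.6 = 0.0023 × 15.7080 × 46.70 × 4.8580 = 8.1964 mm/d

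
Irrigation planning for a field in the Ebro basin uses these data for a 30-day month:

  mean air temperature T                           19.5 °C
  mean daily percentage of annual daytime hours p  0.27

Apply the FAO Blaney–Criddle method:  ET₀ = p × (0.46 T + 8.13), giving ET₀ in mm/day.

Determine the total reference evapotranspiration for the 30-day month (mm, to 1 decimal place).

138.5 mm

ET₀ = 0.27 × (0.46 × 19.5 + 8.13) = 0.27 × 17.100 = 4.6170 mm/d
Monthly total = 4.6170 × 30 = 138.510 mm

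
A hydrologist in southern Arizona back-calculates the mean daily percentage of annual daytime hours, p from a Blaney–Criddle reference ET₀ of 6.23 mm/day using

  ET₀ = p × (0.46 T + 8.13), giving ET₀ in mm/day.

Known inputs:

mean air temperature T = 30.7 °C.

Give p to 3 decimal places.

0.280

p = ET₀ / (0.46 T + 8.13) = 6.23 / (0.46 × 30.7 + 8.13) = 6.23 / 22.252 = 0.2800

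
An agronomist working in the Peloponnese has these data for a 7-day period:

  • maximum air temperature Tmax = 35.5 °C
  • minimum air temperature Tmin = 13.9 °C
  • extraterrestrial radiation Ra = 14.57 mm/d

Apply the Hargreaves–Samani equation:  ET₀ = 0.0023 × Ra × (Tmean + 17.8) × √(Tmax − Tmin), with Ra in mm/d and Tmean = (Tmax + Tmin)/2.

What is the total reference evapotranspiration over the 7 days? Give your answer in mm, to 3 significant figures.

Tmean = (35.5 + 13.9)/2 = 24.70 °C
ET₀ = 0.0023 × 14.57 × (24.70 + 17.8) × √21.6 = 0.0023 × 14.57 × 42.50 × 4.6476 = 6.6192 mm/d
Over 7 days: 6.6192 × 7 = 46.334 mm

46.3 mm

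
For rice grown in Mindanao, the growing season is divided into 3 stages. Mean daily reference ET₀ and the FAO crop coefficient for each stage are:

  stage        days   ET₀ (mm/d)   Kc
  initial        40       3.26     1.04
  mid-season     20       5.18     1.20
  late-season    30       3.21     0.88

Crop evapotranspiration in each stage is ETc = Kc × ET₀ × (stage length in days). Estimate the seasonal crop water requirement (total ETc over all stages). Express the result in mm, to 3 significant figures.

345 mm

initial: 1.04 × 3.26 × 40 = 135.62 mm
mid-season: 1.20 × 5.18 × 20 = 124.32 mm
late-season: 0.88 × 3.21 × 30 = 84.74 mm
Seasonal total = 344.68 mm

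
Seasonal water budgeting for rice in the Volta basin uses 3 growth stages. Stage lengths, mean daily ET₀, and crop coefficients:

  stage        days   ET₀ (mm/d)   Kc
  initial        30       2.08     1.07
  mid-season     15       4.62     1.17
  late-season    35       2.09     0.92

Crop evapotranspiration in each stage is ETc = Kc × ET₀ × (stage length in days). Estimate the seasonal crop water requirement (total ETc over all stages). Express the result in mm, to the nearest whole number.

initial: 1.07 × 2.08 × 30 = 66.77 mm
mid-season: 1.17 × 4.62 × 15 = 81.08 mm
late-season: 0.92 × 2.09 × 35 = 67.30 mm
Seasonal total = 215.15 mm

215 mm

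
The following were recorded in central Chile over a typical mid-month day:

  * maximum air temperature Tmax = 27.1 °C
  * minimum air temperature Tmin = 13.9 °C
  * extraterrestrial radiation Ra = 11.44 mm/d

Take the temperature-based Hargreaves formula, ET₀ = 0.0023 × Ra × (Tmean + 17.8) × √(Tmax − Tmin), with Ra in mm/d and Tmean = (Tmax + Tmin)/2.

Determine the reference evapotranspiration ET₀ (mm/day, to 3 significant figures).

Tmean = (27.1 + 13.9)/2 = 20.50 °C
ET₀ = 0.0023 × 11.44 × (20.50 + 17.8) × √13.2 = 0.0023 × 11.44 × 38.30 × 3.6332 = 3.6614 mm/d

3.66 mm/day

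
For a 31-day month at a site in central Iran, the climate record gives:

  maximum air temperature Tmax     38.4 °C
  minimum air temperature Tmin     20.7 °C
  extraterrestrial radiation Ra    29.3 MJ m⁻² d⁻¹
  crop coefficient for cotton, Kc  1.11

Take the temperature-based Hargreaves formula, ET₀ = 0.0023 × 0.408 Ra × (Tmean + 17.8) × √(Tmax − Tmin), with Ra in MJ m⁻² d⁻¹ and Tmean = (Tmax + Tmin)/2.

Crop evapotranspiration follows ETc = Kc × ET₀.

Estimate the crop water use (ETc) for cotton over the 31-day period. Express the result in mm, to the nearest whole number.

Tmean = (38.4 + 20.7)/2 = 29.55 °C
0.408 Ra = 0.408 × 29.3 = 11.9544 mm/d equivalent
ET₀ = 0.0023 × 11.9544 × (29.55 + 17.8) × √17.7 = 0.0023 × 11.9544 × 47.35 × 4.2071 = 5.4772 mm/d
ETc = Kc × ET₀ = 1.11 × 5.4772 = 6.0797 mm/d
Over 31 days: 6.0797 × 31 = 188.471 mm

188 mm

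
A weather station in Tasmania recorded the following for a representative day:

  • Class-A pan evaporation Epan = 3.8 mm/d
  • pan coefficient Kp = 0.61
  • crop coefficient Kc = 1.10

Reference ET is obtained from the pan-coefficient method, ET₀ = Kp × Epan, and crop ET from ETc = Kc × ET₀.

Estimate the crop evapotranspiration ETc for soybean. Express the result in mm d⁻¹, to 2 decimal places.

ET₀ = 0.61 × 3.8 = 2.3180 mm/d
ETc = Kc × ET₀ = 1.10 × 2.3180 = 2.5498 mm/d

2.55 mm d⁻¹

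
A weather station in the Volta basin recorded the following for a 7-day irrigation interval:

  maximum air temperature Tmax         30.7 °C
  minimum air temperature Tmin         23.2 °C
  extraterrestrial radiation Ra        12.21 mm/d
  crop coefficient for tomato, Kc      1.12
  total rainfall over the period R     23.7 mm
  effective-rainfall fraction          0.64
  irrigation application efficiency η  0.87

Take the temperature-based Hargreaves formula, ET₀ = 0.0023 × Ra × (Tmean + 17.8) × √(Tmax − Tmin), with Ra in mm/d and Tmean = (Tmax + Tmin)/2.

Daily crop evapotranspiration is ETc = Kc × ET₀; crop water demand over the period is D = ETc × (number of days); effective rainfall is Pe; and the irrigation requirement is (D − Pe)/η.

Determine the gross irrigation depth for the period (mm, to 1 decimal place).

13.6 mm

Tmean = (30.7 + 23.2)/2 = 26.95 °C
ET₀ = 0.0023 × 12.21 × (26.95 + 17.8) × √7.5 = 0.0023 × 12.21 × 44.75 × 2.7386 = 3.4416 mm/d
ETc = Kc × ET₀ = 1.12 × 3.4416 = 3.8546 mm/d
Crop demand D = ETc × 7 d = 3.8546 × 7 = 26.982 mm
Pe = 0.64 × 23.7 = 15.168 mm
D − Pe = 26.982 − 15.168 = 11.814 mm
Gross irrigation = 11.814 / 0.87 = 13.579 mm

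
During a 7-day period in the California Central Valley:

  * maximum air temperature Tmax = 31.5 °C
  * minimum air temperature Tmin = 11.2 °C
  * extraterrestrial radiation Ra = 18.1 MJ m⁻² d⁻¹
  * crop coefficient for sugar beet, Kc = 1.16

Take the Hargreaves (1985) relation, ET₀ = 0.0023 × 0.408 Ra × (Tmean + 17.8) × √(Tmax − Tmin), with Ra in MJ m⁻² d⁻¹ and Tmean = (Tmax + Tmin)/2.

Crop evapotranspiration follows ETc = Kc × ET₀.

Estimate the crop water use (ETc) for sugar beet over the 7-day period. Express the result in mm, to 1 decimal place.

24.3 mm

Tmean = (31.5 + 11.2)/2 = 21.35 °C
0.408 Ra = 0.408 × 18.1 = 7.3848 mm/d equivalent
ET₀ = 0.0023 × 7.3848 × (21.35 + 17.8) × √20.3 = 0.0023 × 7.3848 × 39.15 × 4.5056 = 2.9961 mm/d
ETc = Kc × ET₀ = 1.16 × 2.9961 = 3.4755 mm/d
Over 7 days: 3.4755 × 7 = 24.329 mm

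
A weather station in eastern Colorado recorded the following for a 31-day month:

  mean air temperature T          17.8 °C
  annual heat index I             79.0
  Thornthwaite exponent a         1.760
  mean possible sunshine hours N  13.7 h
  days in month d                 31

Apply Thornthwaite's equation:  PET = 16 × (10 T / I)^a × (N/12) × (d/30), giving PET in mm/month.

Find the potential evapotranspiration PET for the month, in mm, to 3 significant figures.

78.9 mm

10T/I = 10 × 17.8 / 79.0 = 2.2532
(10T/I)^a = 2.2532^1.760 = 4.1776
Uncorrected PET = 16 × 4.1776 = 66.842 mm
Correction = (N/12)(d/30) = (13.7/12)(31/30) = 1.1797
PET = 66.842 × 1.1797 = 78.854 mm/month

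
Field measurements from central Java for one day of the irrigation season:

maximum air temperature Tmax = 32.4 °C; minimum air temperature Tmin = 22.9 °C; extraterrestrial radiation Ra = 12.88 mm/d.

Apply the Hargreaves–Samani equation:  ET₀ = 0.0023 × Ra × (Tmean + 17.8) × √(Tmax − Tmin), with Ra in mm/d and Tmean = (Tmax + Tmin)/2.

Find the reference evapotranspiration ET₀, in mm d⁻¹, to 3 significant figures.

Tmean = (32.4 + 22.9)/2 = 27.65 °C
ET₀ = 0.0023 × 12.88 × (27.65 + 17.8) × √9.5 = 0.0023 × 12.88 × 45.45 × 3.0822 = 4.1499 mm/d

4.15 mm d⁻¹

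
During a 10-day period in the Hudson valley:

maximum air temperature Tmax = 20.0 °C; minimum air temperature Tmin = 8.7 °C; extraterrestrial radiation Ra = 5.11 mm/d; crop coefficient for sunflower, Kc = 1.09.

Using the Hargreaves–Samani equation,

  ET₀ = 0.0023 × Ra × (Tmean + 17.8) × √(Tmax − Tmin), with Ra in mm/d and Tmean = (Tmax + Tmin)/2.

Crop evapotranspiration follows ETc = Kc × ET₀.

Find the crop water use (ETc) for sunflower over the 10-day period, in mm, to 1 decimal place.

13.8 mm

Tmean = (20.0 + 8.7)/2 = 14.35 °C
ET₀ = 0.0023 × 5.11 × (14.35 + 17.8) × √11.3 = 0.0023 × 5.11 × 32.15 × 3.3615 = 1.2702 mm/d
ETc = Kc × ET₀ = 1.09 × 1.2702 = 1.3845 mm/d
Over 10 days: 1.3845 × 10 = 13.845 mm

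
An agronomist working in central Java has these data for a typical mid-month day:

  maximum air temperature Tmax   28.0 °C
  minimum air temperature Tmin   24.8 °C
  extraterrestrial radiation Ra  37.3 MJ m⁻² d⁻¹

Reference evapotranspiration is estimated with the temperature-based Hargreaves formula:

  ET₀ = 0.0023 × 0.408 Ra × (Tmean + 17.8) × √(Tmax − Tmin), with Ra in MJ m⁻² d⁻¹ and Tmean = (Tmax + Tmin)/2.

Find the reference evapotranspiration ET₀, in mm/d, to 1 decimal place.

2.8 mm/d

Tmean = (28.0 + 24.8)/2 = 26.40 °C
0.408 Ra = 0.408 × 37.3 = 15.2184 mm/d equivalent
ET₀ = 0.0023 × 15.2184 × (26.40 + 17.8) × √3.2 = 0.0023 × 15.2184 × 44.20 × 1.7889 = 2.7676 mm/d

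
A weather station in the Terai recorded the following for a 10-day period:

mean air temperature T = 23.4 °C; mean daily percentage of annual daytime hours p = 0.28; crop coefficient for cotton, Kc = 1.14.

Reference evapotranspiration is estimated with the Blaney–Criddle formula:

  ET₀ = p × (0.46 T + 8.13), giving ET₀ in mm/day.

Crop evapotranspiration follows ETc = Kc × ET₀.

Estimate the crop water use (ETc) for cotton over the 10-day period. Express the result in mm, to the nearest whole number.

60 mm

ET₀ = 0.28 × (0.46 × 23.4 + 8.13) = 0.28 × 18.894 = 5.2903 mm/d
ETc = Kc × ET₀ = 1.14 × 5.2903 = 6.0309 mm/d
Over 10 days: 6.0309 × 10 = 60.309 mm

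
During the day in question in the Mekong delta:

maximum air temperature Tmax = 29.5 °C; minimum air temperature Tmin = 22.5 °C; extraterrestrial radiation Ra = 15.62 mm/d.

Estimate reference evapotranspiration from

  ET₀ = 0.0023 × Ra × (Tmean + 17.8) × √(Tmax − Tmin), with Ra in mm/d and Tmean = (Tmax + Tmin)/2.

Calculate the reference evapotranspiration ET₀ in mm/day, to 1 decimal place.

4.2 mm/day

Tmean = (29.5 + 22.5)/2 = 26.00 °C
ET₀ = 0.0023 × 15.62 × (26.00 + 17.8) × √7.0 = 0.0023 × 15.62 × 43.80 × 2.6458 = 4.1633 mm/d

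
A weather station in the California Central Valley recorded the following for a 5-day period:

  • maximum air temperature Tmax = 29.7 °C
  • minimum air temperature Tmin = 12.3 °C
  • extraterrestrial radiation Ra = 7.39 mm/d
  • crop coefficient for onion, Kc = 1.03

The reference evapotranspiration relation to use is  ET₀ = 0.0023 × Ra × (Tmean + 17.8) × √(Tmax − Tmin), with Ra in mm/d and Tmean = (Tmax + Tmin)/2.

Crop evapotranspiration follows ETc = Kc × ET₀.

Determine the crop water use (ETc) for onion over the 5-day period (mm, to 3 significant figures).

Tmean = (29.7 + 12.3)/2 = 21.00 °C
ET₀ = 0.0023 × 7.39 × (21.00 + 17.8) × √17.4 = 0.0023 × 7.39 × 38.80 × 4.1713 = 2.7509 mm/d
ETc = Kc × ET₀ = 1.03 × 2.7509 = 2.8334 mm/d
Over 5 days: 2.8334 × 5 = 14.167 mm

14.2 mm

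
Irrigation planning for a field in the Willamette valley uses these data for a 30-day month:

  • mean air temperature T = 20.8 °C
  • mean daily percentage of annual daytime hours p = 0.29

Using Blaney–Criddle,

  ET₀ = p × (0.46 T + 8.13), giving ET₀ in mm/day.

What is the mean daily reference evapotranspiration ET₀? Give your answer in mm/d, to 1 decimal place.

5.1 mm/d

ET₀ = 0.29 × (0.46 × 20.8 + 8.13) = 0.29 × 17.698 = 5.1324 mm/d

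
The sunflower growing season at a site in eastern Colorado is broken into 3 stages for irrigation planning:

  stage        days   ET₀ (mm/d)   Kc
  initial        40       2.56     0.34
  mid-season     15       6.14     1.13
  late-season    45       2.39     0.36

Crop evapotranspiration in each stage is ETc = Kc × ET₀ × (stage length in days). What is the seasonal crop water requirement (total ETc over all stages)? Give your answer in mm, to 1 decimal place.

177.6 mm

initial: 0.34 × 2.56 × 40 = 34.82 mm
mid-season: 1.13 × 6.14 × 15 = 104.07 mm
late-season: 0.36 × 2.39 × 45 = 38.72 mm
Seasonal total = 177.61 mm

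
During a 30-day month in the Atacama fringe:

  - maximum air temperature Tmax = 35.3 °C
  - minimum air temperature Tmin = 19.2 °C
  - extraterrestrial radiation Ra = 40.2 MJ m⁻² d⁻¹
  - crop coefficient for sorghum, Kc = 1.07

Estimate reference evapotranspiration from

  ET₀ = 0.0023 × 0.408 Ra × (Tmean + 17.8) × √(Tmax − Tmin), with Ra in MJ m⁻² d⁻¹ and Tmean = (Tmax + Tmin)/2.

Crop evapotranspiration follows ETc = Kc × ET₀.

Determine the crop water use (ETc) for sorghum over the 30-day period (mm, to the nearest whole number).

Tmean = (35.3 + 19.2)/2 = 27.25 °C
0.408 Ra = 0.408 × 40.2 = 16.4016 mm/d equivalent
ET₀ = 0.0023 × 16.4016 × (27.25 + 17.8) × √16.1 = 0.0023 × 16.4016 × 45.05 × 4.0125 = 6.8191 mm/d
ETc = Kc × ET₀ = 1.07 × 6.8191 = 7.2964 mm/d
Over 30 days: 7.2964 × 30 = 218.892 mm

219 mm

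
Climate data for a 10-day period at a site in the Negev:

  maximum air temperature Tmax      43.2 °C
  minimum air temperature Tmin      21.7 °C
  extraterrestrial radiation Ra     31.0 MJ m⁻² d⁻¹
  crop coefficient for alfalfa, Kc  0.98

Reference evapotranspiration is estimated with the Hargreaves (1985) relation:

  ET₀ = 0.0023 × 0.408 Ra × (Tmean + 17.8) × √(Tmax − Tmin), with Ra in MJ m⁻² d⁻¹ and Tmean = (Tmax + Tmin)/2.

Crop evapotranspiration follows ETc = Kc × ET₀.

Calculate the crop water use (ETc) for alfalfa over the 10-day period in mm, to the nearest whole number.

66 mm

Tmean = (43.2 + 21.7)/2 = 32.45 °C
0.408 Ra = 0.408 × 31.0 = 12.6480 mm/d equivalent
ET₀ = 0.0023 × 12.6480 × (32.45 + 17.8) × √21.5 = 0.0023 × 12.6480 × 50.25 × 4.6368 = 6.7780 mm/d
ETc = Kc × ET₀ = 0.98 × 6.7780 = 6.6424 mm/d
Over 10 days: 6.6424 × 10 = 66.424 mm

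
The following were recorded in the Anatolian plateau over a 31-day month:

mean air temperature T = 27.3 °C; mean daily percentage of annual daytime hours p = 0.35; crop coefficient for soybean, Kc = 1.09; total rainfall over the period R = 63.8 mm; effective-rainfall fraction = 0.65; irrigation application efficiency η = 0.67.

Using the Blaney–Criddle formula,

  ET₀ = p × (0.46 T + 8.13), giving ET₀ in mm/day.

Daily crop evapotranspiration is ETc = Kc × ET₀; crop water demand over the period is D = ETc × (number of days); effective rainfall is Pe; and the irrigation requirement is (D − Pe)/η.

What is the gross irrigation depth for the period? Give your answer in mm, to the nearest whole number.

ET₀ = 0.35 × (0.46 × 27.3 + 8.13) = 0.35 × 20.688 = 7.2408 mm/d
ETc = Kc × ET₀ = 1.09 × 7.2408 = 7.8925 mm/d
Crop demand D = ETc × 31 d = 7.8925 × 31 = 244.668 mm
Pe = 0.65 × 63.8 = 41.470 mm
D − Pe = 244.668 − 41.470 = 203.198 mm
Gross irrigation = 203.198 / 0.67 = 303.281 mm

303 mm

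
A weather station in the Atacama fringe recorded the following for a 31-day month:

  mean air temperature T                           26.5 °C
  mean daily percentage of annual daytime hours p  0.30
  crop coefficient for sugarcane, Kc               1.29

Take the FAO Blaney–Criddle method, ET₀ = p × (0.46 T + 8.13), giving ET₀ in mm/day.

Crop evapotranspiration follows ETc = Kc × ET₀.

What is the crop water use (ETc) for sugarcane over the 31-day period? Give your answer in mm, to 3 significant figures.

244 mm

ET₀ = 0.30 × (0.46 × 26.5 + 8.13) = 0.30 × 20.320 = 6.0960 mm/d
ETc = Kc × ET₀ = 1.29 × 6.0960 = 7.8638 mm/d
Over 31 days: 7.8638 × 31 = 243.778 mm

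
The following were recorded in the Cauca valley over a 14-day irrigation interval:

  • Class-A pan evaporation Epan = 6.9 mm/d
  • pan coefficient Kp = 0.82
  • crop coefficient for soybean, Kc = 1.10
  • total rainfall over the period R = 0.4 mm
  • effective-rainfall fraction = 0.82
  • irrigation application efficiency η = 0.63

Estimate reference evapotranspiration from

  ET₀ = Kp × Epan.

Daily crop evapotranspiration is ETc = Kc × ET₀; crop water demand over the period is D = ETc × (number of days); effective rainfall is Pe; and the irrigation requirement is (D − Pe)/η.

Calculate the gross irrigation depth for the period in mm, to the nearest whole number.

ET₀ = 0.82 × 6.9 = 5.6580 mm/d
ETc = Kc × ET₀ = 1.10 × 5.6580 = 6.2238 mm/d
Crop demand D = ETc × 14 d = 6.2238 × 14 = 87.133 mm
Pe = 0.82 × 0.4 = 0.328 mm
D − Pe = 87.133 − 0.328 = 86.805 mm
Gross irrigation = 86.805 / 0.63 = 137.786 mm

138 mm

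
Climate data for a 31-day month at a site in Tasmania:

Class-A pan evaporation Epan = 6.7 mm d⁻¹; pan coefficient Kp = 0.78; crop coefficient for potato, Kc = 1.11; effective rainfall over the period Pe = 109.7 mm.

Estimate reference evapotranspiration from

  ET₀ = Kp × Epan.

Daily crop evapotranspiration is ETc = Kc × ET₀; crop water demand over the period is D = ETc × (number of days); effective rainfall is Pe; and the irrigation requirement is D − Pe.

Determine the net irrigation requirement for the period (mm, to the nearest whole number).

70 mm

ET₀ = 0.78 × 6.7 = 5.2260 mm/d
ETc = Kc × ET₀ = 1.11 × 5.2260 = 5.8009 mm/d
Crop demand D = ETc × 31 d = 5.8009 × 31 = 179.828 mm
D − Pe = 179.828 − 109.7 = 70.128 mm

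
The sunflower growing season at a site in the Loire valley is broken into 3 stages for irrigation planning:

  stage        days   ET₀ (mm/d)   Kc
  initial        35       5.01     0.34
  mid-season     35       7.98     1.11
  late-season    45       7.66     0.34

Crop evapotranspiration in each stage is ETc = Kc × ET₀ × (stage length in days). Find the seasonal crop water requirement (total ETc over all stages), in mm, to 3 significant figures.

487 mm

initial: 0.34 × 5.01 × 35 = 59.62 mm
mid-season: 1.11 × 7.98 × 35 = 310.02 mm
late-season: 0.34 × 7.66 × 45 = 117.20 mm
Seasonal total = 486.84 mm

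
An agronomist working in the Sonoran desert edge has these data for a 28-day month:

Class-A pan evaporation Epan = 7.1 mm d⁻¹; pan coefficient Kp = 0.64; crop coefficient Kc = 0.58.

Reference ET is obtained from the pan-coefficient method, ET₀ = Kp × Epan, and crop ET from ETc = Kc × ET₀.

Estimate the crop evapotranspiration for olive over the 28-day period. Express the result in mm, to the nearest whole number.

ET₀ = 0.64 × 7.1 = 4.5440 mm/d
ETc = Kc × ET₀ = 0.58 × 4.5440 = 2.6355 mm/d
Over 28 days: 2.6355 × 28 = 73.794 mm

74 mm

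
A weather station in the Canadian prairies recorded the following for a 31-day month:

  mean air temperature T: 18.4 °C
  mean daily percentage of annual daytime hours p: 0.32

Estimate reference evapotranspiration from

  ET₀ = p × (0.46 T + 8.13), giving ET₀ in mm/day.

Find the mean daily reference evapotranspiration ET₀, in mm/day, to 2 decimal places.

ET₀ = 0.32 × (0.46 × 18.4 + 8.13) = 0.32 × 16.594 = 5.3101 mm/d

5.31 mm/day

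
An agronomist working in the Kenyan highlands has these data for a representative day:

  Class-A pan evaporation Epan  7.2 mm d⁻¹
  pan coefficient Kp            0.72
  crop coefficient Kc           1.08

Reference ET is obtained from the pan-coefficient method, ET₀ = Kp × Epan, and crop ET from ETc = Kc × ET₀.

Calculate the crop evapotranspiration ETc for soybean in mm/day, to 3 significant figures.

ET₀ = 0.72 × 7.2 = 5.1840 mm/d
ETc = Kc × ET₀ = 1.08 × 5.1840 = 5.5987 mm/d

5.60 mm/day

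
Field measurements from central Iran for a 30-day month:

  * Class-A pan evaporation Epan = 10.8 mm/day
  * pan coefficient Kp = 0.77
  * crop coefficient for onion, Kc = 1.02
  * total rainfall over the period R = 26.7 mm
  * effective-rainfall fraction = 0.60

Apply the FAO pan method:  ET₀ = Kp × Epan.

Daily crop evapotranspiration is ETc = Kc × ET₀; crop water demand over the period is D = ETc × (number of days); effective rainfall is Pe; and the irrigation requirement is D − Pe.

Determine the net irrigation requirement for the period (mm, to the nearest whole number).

238 mm

ET₀ = 0.77 × 10.8 = 8.3160 mm/d
ETc = Kc × ET₀ = 1.02 × 8.3160 = 8.4823 mm/d
Crop demand D = ETc × 30 d = 8.4823 × 30 = 254.469 mm
Pe = 0.60 × 26.7 = 16.020 mm
D − Pe = 254.469 − 16.020 = 238.449 mm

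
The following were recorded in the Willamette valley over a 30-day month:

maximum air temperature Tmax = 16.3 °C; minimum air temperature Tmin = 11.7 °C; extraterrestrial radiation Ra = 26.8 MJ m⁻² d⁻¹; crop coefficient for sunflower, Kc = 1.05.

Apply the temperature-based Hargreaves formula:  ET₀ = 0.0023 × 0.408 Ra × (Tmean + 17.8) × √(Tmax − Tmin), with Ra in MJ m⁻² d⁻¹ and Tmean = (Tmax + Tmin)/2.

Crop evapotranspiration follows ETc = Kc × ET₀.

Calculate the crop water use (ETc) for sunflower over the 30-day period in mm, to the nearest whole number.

Tmean = (16.3 + 11.7)/2 = 14.00 °C
0.408 Ra = 0.408 × 26.8 = 10.9344 mm/d equivalent
ET₀ = 0.0023 × 10.9344 × (14.00 + 17.8) × √4.6 = 0.0023 × 10.9344 × 31.80 × 2.1448 = 1.7153 mm/d
ETc = Kc × ET₀ = 1.05 × 1.7153 = 1.8011 mm/d
Over 30 days: 1.8011 × 30 = 54.033 mm

54 mm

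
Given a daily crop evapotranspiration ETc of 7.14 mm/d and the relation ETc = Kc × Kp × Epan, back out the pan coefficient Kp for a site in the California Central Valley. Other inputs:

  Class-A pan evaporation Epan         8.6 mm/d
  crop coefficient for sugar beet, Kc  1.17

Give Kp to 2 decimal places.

ETc = Kc × Kp × Epan  ⇒  Kp = ETc / (Kc × Epan)
Kp = 7.14 / (1.17 × 8.6) = 7.14 / 10.062 = 0.7096

0.71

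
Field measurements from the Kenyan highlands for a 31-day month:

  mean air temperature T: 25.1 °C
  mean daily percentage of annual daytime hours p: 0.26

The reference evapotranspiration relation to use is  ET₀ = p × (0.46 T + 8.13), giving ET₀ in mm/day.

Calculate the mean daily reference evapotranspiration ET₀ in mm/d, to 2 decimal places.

5.12 mm/d

ET₀ = 0.26 × (0.46 × 25.1 + 8.13) = 0.26 × 19.676 = 5.1158 mm/d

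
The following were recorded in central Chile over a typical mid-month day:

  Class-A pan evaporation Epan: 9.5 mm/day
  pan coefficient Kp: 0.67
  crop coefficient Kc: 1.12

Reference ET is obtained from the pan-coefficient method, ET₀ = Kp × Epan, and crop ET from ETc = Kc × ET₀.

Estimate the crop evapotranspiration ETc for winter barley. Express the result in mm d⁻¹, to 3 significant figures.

ET₀ = 0.67 × 9.5 = 6.3650 mm/d
ETc = Kc × ET₀ = 1.12 × 6.3650 = 7.1288 mm/d

7.13 mm d⁻¹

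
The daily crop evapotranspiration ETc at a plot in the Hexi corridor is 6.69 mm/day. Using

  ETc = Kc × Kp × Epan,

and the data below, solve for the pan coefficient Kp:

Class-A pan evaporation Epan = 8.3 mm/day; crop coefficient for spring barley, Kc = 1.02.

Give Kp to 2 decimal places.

0.79

ETc = Kc × Kp × Epan  ⇒  Kp = ETc / (Kc × Epan)
Kp = 6.69 / (1.02 × 8.3) = 6.69 / 8.466 = 0.7902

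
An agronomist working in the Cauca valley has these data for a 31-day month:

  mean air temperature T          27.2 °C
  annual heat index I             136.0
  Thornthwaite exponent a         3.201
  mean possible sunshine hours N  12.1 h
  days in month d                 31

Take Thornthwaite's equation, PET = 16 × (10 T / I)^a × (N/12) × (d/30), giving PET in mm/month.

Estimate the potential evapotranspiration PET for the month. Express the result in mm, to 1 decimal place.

153.3 mm

10T/I = 10 × 27.2 / 136.0 = 2.0000
(10T/I)^a = 2.0000^3.201 = 9.1960
Uncorrected PET = 16 × 9.1960 = 147.136 mm
Correction = (N/12)(d/30) = (12.1/12)(31/30) = 1.0419
PET = 147.136 × 1.0419 = 153.301 mm/month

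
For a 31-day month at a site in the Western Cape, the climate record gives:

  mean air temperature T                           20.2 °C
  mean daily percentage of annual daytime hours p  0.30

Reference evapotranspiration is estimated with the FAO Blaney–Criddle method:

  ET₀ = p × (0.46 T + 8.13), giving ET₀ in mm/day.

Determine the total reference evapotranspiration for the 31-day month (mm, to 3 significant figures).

ET₀ = 0.30 × (0.46 × 20.2 + 8.13) = 0.30 × 17.422 = 5.2266 mm/d
Monthly total = 5.2266 × 31 = 162.025 mm

162 mm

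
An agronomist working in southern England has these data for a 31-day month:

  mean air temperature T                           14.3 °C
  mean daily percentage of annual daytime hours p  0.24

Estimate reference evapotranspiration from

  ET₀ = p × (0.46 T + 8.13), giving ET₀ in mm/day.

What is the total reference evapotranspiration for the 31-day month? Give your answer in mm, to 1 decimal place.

109.4 mm

ET₀ = 0.24 × (0.46 × 14.3 + 8.13) = 0.24 × 14.708 = 3.5299 mm/d
Monthly total = 3.5299 × 31 = 109.427 mm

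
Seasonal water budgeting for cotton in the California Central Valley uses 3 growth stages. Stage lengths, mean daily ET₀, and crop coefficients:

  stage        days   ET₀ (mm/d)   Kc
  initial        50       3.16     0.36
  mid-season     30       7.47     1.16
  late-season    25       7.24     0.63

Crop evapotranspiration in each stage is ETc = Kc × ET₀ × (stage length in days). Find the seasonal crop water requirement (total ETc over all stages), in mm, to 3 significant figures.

431 mm

initial: 0.36 × 3.16 × 50 = 56.88 mm
mid-season: 1.16 × 7.47 × 30 = 259.96 mm
late-season: 0.63 × 7.24 × 25 = 114.03 mm
Seasonal total = 430.87 mm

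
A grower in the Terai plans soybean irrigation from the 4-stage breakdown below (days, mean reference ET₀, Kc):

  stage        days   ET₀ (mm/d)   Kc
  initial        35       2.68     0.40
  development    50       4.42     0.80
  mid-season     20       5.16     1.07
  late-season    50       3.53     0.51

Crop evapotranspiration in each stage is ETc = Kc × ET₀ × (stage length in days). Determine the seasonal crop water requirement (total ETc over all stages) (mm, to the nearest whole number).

415 mm

initial: 0.40 × 2.68 × 35 = 37.52 mm
development: 0.80 × 4.42 × 50 = 176.80 mm
mid-season: 1.07 × 5.16 × 20 = 110.42 mm
late-season: 0.51 × 3.53 × 50 = 90.02 mm
Seasonal total = 414.76 mm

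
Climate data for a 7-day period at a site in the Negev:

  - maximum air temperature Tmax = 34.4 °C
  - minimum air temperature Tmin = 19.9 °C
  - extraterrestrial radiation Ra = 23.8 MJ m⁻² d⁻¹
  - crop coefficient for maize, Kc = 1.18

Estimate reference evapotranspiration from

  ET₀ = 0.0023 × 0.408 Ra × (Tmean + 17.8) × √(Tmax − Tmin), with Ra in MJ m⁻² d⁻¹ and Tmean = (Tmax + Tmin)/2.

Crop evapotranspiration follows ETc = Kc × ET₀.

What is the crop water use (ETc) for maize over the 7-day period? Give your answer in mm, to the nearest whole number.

32 mm

Tmean = (34.4 + 19.9)/2 = 27.15 °C
0.408 Ra = 0.408 × 23.8 = 9.7104 mm/d equivalent
ET₀ = 0.0023 × 9.7104 × (27.15 + 17.8) × √14.5 = 0.0023 × 9.7104 × 44.95 × 3.8079 = 3.8228 mm/d
ETc = Kc × ET₀ = 1.18 × 3.8228 = 4.5109 mm/d
Over 7 days: 4.5109 × 7 = 31.576 mm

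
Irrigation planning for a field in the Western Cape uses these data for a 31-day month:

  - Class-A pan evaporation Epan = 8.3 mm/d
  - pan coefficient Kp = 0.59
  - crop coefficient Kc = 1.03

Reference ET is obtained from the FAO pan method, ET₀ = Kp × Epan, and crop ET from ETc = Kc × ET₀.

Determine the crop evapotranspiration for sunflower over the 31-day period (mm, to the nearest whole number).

156 mm

ET₀ = 0.59 × 8.3 = 4.8970 mm/d
ETc = Kc × ET₀ = 1.03 × 4.8970 = 5.0439 mm/d
Over 31 days: 5.0439 × 31 = 156.361 mm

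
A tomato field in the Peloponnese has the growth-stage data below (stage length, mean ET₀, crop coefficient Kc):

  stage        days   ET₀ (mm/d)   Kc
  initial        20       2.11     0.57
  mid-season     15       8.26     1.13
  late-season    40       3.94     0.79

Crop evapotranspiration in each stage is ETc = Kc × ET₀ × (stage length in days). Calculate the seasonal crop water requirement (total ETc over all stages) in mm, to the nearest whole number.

initial: 0.57 × 2.11 × 20 = 24.05 mm
mid-season: 1.13 × 8.26 × 15 = 140.01 mm
late-season: 0.79 × 3.94 × 40 = 124.50 mm
Seasonal total = 288.56 mm

289 mm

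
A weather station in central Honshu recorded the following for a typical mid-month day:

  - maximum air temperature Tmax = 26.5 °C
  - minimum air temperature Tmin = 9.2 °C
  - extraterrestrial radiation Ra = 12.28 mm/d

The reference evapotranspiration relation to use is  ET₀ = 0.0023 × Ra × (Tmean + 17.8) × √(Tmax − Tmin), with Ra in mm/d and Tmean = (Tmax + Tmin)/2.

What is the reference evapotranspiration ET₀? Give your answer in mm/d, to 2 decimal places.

Tmean = (26.5 + 9.2)/2 = 17.85 °C
ET₀ = 0.0023 × 12.28 × (17.85 + 17.8) × √17.3 = 0.0023 × 12.28 × 35.65 × 4.1593 = 4.1880 mm/d

4.19 mm/d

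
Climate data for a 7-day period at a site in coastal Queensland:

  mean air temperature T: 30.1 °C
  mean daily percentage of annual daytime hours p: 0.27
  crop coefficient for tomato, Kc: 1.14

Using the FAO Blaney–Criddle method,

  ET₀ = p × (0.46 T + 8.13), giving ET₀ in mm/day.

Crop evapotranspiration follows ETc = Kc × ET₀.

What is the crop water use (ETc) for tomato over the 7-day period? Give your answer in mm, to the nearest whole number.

47 mm

ET₀ = 0.27 × (0.46 × 30.1 + 8.13) = 0.27 × 21.976 = 5.9335 mm/d
ETc = Kc × ET₀ = 1.14 × 5.9335 = 6.7642 mm/d
Over 7 days: 6.7642 × 7 = 47.349 mm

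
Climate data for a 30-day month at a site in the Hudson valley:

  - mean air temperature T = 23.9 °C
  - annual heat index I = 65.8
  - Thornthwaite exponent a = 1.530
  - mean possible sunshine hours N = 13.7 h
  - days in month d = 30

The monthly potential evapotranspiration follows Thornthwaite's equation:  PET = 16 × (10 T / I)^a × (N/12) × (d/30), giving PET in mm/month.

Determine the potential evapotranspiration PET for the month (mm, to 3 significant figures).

10T/I = 10 × 23.9 / 65.8 = 3.6322
(10T/I)^a = 3.6322^1.530 = 7.1955
Uncorrected PET = 16 × 7.1955 = 115.128 mm
Correction = (N/12)(d/30) = (13.7/12)(30/30) = 1.1417
PET = 115.128 × 1.1417 = 131.442 mm/month

131 mm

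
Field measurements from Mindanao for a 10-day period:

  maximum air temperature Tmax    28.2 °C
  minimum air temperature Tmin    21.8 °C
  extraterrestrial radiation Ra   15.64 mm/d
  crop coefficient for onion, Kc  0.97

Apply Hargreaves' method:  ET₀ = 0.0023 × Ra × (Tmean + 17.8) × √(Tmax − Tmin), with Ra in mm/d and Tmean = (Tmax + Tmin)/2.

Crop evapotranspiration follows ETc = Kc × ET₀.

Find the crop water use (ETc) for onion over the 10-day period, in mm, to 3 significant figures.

37.8 mm

Tmean = (28.2 + 21.8)/2 = 25.00 °C
ET₀ = 0.0023 × 15.64 × (25.00 + 17.8) × √6.4 = 0.0023 × 15.64 × 42.80 × 2.5298 = 3.8949 mm/d
ETc = Kc × ET₀ = 0.97 × 3.8949 = 3.7781 mm/d
Over 10 days: 3.7781 × 10 = 37.781 mm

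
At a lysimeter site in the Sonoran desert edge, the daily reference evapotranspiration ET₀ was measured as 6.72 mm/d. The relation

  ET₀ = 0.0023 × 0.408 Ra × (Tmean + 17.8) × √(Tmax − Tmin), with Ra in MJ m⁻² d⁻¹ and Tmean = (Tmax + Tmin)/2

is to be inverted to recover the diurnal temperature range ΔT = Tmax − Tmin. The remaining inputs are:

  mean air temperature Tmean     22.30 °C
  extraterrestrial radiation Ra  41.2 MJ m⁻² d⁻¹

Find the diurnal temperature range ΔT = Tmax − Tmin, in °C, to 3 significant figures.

√ΔT = ET₀ / [0.0023 × 0.408 × Ra × (Tmean+17.8)] = 6.72 / (0.0023 × 16.8096 × 40.10) = 4.3345
ΔT = 4.3345² = 18.788 °C

18.8 °C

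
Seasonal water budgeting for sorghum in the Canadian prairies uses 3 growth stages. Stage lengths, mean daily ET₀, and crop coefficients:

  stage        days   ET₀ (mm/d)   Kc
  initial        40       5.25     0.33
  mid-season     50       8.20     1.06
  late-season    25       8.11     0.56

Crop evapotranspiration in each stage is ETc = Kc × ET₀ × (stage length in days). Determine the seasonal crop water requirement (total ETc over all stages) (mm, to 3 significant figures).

617 mm

initial: 0.33 × 5.25 × 40 = 69.30 mm
mid-season: 1.06 × 8.20 × 50 = 434.60 mm
late-season: 0.56 × 8.11 × 25 = 113.54 mm
Seasonal total = 617.44 mm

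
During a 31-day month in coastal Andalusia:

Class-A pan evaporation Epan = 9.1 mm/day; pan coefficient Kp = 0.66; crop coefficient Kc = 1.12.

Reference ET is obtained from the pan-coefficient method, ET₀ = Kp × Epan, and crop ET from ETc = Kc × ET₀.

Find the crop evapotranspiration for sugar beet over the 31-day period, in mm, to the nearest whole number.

ET₀ = 0.66 × 9.1 = 6.0060 mm/d
ETc = Kc × ET₀ = 1.12 × 6.0060 = 6.7267 mm/d
Over 31 days: 6.7267 × 31 = 208.528 mm

209 mm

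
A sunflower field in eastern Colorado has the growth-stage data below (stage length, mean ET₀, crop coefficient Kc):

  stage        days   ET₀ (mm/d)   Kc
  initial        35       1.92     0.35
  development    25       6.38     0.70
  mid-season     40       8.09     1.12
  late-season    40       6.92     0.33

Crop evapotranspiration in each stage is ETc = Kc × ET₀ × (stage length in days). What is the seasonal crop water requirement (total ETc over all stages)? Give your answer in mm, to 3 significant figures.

initial: 0.35 × 1.92 × 35 = 23.52 mm
development: 0.70 × 6.38 × 25 = 111.65 mm
mid-season: 1.12 × 8.09 × 40 = 362.43 mm
late-season: 0.33 × 6.92 × 40 = 91.34 mm
Seasonal total = 588.94 mm

589 mm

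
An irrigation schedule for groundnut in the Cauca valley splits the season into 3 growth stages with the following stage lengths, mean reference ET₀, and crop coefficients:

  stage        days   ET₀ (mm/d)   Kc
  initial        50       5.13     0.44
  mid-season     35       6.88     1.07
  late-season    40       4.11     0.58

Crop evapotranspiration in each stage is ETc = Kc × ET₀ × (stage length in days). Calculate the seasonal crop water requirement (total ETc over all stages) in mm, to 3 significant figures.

466 mm

initial: 0.44 × 5.13 × 50 = 112.86 mm
mid-season: 1.07 × 6.88 × 35 = 257.66 mm
late-season: 0.58 × 4.11 × 40 = 95.35 mm
Seasonal total = 465.87 mm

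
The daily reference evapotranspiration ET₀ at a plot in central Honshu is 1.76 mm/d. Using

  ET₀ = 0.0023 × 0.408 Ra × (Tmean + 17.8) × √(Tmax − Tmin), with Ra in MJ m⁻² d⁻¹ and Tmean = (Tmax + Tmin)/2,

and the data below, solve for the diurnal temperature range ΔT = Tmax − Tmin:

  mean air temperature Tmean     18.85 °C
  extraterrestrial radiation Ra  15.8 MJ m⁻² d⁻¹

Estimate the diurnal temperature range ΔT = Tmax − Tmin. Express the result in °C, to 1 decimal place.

10.5 °C

√ΔT = ET₀ / [0.0023 × 0.408 × Ra × (Tmean+17.8)] = 1.76 / (0.0023 × 6.4464 × 36.65) = 3.2389
ΔT = 3.2389² = 10.490 °C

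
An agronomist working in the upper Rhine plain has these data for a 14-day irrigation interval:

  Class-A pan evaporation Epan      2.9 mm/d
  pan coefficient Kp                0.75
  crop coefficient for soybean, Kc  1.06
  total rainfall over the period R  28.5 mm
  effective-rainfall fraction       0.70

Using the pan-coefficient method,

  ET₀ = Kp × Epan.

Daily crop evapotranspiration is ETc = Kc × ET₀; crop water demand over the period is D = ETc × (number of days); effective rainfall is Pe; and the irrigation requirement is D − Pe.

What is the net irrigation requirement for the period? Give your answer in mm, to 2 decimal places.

ET₀ = 0.75 × 2.9 = 2.1750 mm/d
ETc = Kc × ET₀ = 1.06 × 2.1750 = 2.3055 mm/d
Crop demand D = ETc × 14 d = 2.3055 × 14 = 32.277 mm
Pe = 0.70 × 28.5 = 19.950 mm
D − Pe = 32.277 − 19.950 = 12.327 mm

12.33 mm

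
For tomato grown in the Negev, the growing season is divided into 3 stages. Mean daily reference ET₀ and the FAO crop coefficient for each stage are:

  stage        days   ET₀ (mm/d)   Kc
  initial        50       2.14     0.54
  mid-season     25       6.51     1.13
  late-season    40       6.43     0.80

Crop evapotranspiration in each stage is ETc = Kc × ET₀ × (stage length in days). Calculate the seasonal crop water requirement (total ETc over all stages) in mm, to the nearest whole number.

447 mm

initial: 0.54 × 2.14 × 50 = 57.78 mm
mid-season: 1.13 × 6.51 × 25 = 183.91 mm
late-season: 0.80 × 6.43 × 40 = 205.76 mm
Seasonal total = 447.45 mm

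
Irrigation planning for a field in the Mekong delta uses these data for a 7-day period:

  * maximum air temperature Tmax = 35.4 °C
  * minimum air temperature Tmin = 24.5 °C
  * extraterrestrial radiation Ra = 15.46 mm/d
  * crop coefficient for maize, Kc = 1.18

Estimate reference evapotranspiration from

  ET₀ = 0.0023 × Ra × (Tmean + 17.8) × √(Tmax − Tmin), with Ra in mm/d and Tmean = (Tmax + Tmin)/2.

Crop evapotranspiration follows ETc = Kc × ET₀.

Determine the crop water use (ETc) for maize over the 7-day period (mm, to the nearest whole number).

Tmean = (35.4 + 24.5)/2 = 29.95 °C
ET₀ = 0.0023 × 15.46 × (29.95 + 17.8) × √10.9 = 0.0023 × 15.46 × 47.75 × 3.3015 = 5.6056 mm/d
ETc = Kc × ET₀ = 1.18 × 5.6056 = 6.6146 mm/d
Over 7 days: 6.6146 × 7 = 46.302 mm

46 mm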